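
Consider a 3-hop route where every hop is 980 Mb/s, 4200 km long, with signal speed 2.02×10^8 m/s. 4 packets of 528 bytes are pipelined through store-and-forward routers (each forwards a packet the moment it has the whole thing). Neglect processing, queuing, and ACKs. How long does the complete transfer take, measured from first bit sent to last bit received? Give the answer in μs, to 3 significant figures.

62400 μs

Per-hop transmission t_tx = L/R = 4224/980000000 = 4.3102 μs.
Per-hop propagation t_prop = 4200000/202000000 = 20792.1 μs.
Pipeline fill: first packet needs 3·t_tx to clear all hops; remaining 3 packets each add one t_tx.
Total = (3+4-1)·t_tx + 3·t_prop = 6·4.3102 + 3·20792.1 = 62400 μs.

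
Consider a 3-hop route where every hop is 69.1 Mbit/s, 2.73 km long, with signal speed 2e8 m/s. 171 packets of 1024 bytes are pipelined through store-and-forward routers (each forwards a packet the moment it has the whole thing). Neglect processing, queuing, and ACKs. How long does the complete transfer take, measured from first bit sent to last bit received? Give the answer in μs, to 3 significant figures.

Per-hop transmission t_tx = L/R = 8192/69100000 = 118.553 μs.
Per-hop propagation t_prop = 2730/200000000 = 13.65 μs.
Pipeline fill: first packet needs 3·t_tx to clear all hops; remaining 170 packets each add one t_tx.
Total = (3+171-1)·t_tx + 3·t_prop = 173·118.553 + 3·13.65 = 20600 μs.

20600 μs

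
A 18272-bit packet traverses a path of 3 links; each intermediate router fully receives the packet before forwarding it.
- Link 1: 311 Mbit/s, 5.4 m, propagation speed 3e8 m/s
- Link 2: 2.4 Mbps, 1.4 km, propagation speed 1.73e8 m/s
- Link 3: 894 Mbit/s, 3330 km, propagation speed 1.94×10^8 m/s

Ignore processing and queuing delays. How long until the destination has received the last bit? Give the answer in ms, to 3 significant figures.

24.9 ms

Transmission delays (L/R per hop): 0.0587524, 7.61333, 0.0204385 ms; sum = 7.69252 ms.
Propagation delays (d/s per hop): 1.8e-05, 0.00809249, 17.1649 ms; sum = 17.1731 ms.
End-to-end = 24.9 ms.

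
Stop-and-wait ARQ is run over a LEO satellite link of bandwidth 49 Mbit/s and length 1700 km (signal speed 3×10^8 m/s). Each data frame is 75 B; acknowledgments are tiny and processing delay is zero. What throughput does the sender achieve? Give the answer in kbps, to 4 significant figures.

52.88 kbps

t_tx = L/R = 600/49000000 = 1.22449e-05 s.
t_prop = 1700000/300000000 = 0.00566667 s; RTT = 0.0113333 s.
Cycle = t_tx + RTT = 0.0113456 s.
Throughput = L / cycle = 600 / 0.0113456 = 52.88 kbps.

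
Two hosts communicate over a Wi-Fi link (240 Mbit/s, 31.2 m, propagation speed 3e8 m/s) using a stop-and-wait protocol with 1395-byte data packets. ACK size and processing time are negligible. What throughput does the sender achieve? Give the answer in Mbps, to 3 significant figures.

t_tx = L/R = 11160/240000000 = 4.65e-05 s.
t_prop = 31.2/300000000 = 1.04e-07 s; RTT = 2.08e-07 s.
Cycle = t_tx + RTT = 4.6708e-05 s.
Throughput = L / cycle = 11160 / 4.6708e-05 = 239 Mbps.

239 Mbps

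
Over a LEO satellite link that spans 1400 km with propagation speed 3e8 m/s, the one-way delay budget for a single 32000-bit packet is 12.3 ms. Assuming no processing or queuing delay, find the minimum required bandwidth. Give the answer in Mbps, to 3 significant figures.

4.19 Mbps

Propagation delay = 1400000 / 300000000 = 4.66667 ms.
Transmission budget = 12.3 − 4.66667 = 7.63333 ms.
R ≥ L / t_tx = 32000 bits / 0.00763333 s = 4.19 Mbps.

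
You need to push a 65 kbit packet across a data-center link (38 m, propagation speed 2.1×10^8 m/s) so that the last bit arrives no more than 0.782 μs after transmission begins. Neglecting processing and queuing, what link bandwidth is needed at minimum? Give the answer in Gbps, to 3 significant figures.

Propagation delay = 38 / 210000000 = 0.180952 μs.
Transmission budget = 0.782 − 0.180952 = 0.601048 μs.
R ≥ L / t_tx = 65000 bits / 6.01048e-07 s = 108 Gbps.

108 Gbps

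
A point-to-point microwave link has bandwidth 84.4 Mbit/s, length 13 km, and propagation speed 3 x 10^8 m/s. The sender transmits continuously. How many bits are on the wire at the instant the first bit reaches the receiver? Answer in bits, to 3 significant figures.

Propagation delay = 13000 / 300000000 = 4.33333e-05 s.
BDP = R × t_prop = 84400000 × 4.33333e-05 = 3657.33 bits.

3660 bits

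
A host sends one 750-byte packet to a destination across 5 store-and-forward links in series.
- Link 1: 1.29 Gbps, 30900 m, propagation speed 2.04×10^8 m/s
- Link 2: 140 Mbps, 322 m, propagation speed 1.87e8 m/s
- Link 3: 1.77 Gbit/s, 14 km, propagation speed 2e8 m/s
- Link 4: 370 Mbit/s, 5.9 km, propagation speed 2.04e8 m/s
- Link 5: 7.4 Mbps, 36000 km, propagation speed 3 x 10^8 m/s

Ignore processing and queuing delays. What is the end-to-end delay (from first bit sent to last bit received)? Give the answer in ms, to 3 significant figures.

L = 750 × 8 = 6000 bits.
Transmission delays (L/R per hop): 0.00465116, 0.0428571, 0.00338983, 0.0162162, 0.810811 ms; sum = 0.877925 ms.
Propagation delays (d/s per hop): 0.151471, 0.00172193, 0.07, 0.0289216, 120 ms; sum = 120.252 ms.
End-to-end = 121 ms.

121 ms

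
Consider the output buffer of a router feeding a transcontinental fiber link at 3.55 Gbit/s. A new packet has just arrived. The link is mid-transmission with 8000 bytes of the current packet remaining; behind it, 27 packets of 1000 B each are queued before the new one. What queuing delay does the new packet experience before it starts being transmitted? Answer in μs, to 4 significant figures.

Each queued packet: L/R = 8000/3550000000 = 2.25352 μs.
27 queued → 60.8451 μs.
Plus remaining 64000 bits of current packet: 18.0282 μs.
Queuing delay = 78.87 μs.

78.87 μs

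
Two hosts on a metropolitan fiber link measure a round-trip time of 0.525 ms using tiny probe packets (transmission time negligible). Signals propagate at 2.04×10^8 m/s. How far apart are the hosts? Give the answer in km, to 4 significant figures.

One-way propagation = RTT/2 = 0.2625 ms.
d = s × t = 204000000 × 0.0002625 = 53.55 km.

53.55 km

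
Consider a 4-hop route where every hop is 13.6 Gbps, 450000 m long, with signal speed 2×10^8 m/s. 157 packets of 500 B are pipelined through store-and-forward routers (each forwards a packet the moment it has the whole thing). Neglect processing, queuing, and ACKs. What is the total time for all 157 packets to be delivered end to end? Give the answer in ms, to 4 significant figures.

Per-hop transmission t_tx = L/R = 4000/13600000000 = 0.000294118 ms.
Per-hop propagation t_prop = 450000/200000000 = 2.25 ms.
Pipeline fill: first packet needs 4·t_tx to clear all hops; remaining 156 packets each add one t_tx.
Total = (4+157-1)·t_tx + 4·t_prop = 160·0.000294118 + 4·2.25 = 9.047 ms.

9.047 ms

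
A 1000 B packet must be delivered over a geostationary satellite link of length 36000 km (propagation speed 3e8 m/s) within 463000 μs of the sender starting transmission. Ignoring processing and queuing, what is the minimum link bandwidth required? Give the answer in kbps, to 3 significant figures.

23.3 kbps

L = 8000 bits.
Propagation delay = 36000000 / 300000000 = 120000 μs.
Transmission budget = 463000 − 120000 = 343000 μs.
R ≥ L / t_tx = 8000 bits / 0.343 s = 23.3 kbps.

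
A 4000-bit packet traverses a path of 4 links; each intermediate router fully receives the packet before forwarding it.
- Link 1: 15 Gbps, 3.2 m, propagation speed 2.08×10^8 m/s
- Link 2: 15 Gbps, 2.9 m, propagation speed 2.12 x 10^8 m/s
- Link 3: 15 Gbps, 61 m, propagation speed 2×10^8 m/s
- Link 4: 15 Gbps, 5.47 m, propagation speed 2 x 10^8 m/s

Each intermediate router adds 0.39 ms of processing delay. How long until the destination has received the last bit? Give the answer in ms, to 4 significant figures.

1.171 ms

Transmission delay per hop = L/R = 4000/15000000000 = 0.000266667 ms; 4 hops → 0.00106667 ms.
Propagation delays (d/s per hop): 1.53846e-05, 1.36792e-05, 0.000305, 2.735e-05 ms; sum = 0.000361414 ms.
Processing at 3 router(s): 3 × 0.39 ms = 1.17 ms.
End-to-end = 1.171 ms.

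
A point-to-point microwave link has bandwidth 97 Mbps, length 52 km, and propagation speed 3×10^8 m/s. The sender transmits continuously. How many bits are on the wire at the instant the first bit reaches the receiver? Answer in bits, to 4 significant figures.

16810 bits

Propagation delay = 52000 / 300000000 = 0.000173333 s.
BDP = R × t_prop = 97000000 × 0.000173333 = 16813.3 bits.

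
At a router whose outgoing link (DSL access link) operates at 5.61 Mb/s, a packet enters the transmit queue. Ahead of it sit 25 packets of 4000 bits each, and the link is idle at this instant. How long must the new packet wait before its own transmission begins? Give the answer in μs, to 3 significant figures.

Each queued packet: L/R = 4000/5610000 = 713.012 μs.
25 queued → 17825.3 μs.
Queuing delay = 17800 μs.

17800 μs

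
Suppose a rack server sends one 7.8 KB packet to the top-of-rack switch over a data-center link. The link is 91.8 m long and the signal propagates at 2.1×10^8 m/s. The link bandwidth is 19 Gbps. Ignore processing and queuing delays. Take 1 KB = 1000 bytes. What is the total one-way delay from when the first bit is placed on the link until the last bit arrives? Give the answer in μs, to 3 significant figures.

3.72 μs

L = 62400 bits.
Transmission delay = L/R = 62400 / 19000000000 = 3.28421 μs.
Propagation delay = d/s = 91.8 m / 210000000 m/s = 0.437143 μs.
Total = 3.72 μs.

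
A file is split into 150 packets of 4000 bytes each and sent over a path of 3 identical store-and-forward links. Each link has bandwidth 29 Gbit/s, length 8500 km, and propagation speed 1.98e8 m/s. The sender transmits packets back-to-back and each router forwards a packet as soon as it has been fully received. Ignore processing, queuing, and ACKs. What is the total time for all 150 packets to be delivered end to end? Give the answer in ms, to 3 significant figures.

Per-hop transmission t_tx = L/R = 32000/29000000000 = 0.00110345 ms.
Per-hop propagation t_prop = 8500000/198000000 = 42.9293 ms.
Pipeline fill: first packet needs 3·t_tx to clear all hops; remaining 149 packets each add one t_tx.
Total = (3+150-1)·t_tx + 3·t_prop = 152·0.00110345 + 3·42.9293 = 129 ms.

129 ms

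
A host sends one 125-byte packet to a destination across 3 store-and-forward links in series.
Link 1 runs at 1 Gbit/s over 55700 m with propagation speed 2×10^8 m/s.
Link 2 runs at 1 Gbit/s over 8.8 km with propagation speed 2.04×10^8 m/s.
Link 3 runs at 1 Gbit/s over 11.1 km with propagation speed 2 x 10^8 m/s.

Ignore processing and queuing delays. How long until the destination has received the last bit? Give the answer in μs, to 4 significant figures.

380.1 μs

L = 125 × 8 = 1000 bits.
Transmission delay per hop = L/R = 1000/1000000000 = 1 μs; 3 hops → 3 μs.
Propagation delays (d/s per hop): 278.5, 43.1373, 55.5 μs; sum = 377.137 μs.
End-to-end = 380.1 μs.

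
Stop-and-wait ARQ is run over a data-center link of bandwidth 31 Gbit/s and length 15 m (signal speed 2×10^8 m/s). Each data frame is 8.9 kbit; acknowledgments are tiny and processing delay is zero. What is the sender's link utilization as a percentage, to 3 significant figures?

t_tx = L/R = 8900/31000000000 = 2.87097e-07 s.
t_prop = 15/200000000 = 7.5e-08 s; RTT = 1.5e-07 s.
Cycle = t_tx + RTT = 4.37097e-07 s.
Utilization = t_tx / cycle = 2.87097e-07/4.37097e-07 = 65.7 %.

65.7 %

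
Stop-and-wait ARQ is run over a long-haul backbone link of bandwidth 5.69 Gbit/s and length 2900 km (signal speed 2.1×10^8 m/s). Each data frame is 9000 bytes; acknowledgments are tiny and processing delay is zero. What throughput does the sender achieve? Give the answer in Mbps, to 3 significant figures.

2.61 Mbps

t_tx = L/R = 72000/5690000000 = 1.26538e-05 s.
t_prop = 2900000/210000000 = 0.0138095 s; RTT = 0.027619 s.
Cycle = t_tx + RTT = 0.0276317 s.
Throughput = L / cycle = 72000 / 0.0276317 = 2.61 Mbps.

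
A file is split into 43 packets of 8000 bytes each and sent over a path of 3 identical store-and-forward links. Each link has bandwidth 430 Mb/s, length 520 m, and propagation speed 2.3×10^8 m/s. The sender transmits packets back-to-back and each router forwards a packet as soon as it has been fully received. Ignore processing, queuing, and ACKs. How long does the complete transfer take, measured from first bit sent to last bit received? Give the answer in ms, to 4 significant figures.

6.704 ms

Per-hop transmission t_tx = L/R = 64000/430000000 = 0.148837 ms.
Per-hop propagation t_prop = 520/2.3e+08 = 0.00226087 ms.
Pipeline fill: first packet needs 3·t_tx to clear all hops; remaining 42 packets each add one t_tx.
Total = (3+43-1)·t_tx + 3·t_prop = 45·0.148837 + 3·0.00226087 = 6.704 ms.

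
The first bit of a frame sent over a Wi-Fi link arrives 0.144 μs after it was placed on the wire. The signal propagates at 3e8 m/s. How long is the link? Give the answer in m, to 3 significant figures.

d = s × t_prop = 300000000 × 1.44e-07 = 43.2 m.

43.2 m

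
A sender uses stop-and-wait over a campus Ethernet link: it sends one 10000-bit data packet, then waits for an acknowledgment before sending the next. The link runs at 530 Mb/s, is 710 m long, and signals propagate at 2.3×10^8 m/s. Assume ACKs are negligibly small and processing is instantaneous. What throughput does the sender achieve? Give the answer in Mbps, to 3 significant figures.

t_tx = L/R = 10000/530000000 = 1.88679e-05 s.
t_prop = 710/2.3e+08 = 3.08696e-06 s; RTT = 6.17391e-06 s.
Cycle = t_tx + RTT = 2.50418e-05 s.
Throughput = L / cycle = 10000 / 2.50418e-05 = 399 Mbps.

399 Mbps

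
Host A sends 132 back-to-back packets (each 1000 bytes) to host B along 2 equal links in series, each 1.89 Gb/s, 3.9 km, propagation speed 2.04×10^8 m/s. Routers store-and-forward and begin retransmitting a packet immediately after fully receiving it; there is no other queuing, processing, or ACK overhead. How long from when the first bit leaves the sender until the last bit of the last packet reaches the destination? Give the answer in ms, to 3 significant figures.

Per-hop transmission t_tx = L/R = 8000/1890000000 = 0.0042328 ms.
Per-hop propagation t_prop = 3900/204000000 = 0.0191176 ms.
Pipeline fill: first packet needs 2·t_tx to clear all hops; remaining 131 packets each add one t_tx.
Total = (2+132-1)·t_tx + 2·t_prop = 133·0.0042328 + 2·0.0191176 = 0.601 ms.

0.601 ms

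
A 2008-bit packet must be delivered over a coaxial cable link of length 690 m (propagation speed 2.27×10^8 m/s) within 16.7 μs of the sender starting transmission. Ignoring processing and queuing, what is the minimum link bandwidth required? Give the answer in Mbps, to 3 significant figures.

Propagation delay = 690 / 227000000 = 3.03965 μs.
Transmission budget = 16.7 − 3.03965 = 13.6604 μs.
R ≥ L / t_tx = 2008 bits / 1.36604e-05 s = 147 Mbps.

147 Mbps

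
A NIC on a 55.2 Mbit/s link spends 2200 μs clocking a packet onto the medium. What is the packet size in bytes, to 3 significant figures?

L = R × t_tx = 55200000 b/s × 0.0022 s = 121440 bits.
In bytes: 121440 / 8 = 15200 bytes.

15200 bytes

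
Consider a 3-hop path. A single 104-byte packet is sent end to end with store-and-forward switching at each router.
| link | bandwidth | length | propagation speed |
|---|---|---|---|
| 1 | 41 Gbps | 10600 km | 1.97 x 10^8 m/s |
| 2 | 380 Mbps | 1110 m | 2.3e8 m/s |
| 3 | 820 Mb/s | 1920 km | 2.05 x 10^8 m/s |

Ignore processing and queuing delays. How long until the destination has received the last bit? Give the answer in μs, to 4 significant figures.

63180 μs

L = 104 × 8 = 832 bits.
Transmission delays (L/R per hop): 0.0202927, 2.18947, 1.01463 μs; sum = 3.2244 μs.
Propagation delays (d/s per hop): 53807.1, 4.82609, 9365.85 μs; sum = 63177.8 μs.
End-to-end = 63180 μs.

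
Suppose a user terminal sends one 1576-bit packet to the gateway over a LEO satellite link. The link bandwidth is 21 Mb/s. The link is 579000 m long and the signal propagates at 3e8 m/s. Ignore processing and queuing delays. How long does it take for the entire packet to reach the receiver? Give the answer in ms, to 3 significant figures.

Transmission delay = L/R = 1576 / 21000000 = 0.0750476 ms.
Propagation delay = d/s = 579000 m / 300000000 m/s = 1.93 ms.
Total = 2.01 ms.

2.01 ms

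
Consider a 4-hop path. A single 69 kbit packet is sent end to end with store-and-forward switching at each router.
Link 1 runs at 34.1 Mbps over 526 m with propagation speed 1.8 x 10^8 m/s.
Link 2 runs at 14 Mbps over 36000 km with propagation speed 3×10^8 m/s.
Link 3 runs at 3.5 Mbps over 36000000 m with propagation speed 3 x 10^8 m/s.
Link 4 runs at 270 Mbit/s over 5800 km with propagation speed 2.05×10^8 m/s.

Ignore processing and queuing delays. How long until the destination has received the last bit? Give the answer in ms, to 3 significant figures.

L = 69000 bits.
Transmission delays (L/R per hop): 2.02346, 4.92857, 19.7143, 0.255556 ms; sum = 26.9219 ms.
Propagation delays (d/s per hop): 0.00292222, 120, 120, 28.2927 ms; sum = 268.296 ms.
End-to-end = 295 ms.

295 ms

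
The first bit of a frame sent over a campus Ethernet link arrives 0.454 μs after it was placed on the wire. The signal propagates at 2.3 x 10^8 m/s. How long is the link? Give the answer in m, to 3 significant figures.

d = s × t_prop = 2.3e+08 × 4.54e-07 = 104 m.

104 m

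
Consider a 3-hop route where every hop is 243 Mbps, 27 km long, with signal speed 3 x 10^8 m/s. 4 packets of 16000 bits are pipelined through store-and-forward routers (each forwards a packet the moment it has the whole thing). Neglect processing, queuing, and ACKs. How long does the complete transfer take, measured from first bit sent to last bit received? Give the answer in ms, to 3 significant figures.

Per-hop transmission t_tx = L/R = 16000/243000000 = 0.0658436 ms.
Per-hop propagation t_prop = 27000/300000000 = 0.09 ms.
Pipeline fill: first packet needs 3·t_tx to clear all hops; remaining 3 packets each add one t_tx.
Total = (3+4-1)·t_tx + 3·t_prop = 6·0.0658436 + 3·0.09 = 0.665 ms.

0.665 ms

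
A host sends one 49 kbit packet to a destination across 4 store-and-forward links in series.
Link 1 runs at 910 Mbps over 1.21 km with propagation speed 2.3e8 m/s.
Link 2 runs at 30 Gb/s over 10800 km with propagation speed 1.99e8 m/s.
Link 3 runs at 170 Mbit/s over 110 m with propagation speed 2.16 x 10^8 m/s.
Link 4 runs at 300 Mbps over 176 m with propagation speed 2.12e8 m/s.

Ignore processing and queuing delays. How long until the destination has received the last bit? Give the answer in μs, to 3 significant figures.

L = 49000 bits.
Transmission delays (L/R per hop): 53.8462, 1.63333, 288.235, 163.333 μs; sum = 507.048 μs.
Propagation delays (d/s per hop): 5.26087, 54271.4, 0.509259, 0.830189 μs; sum = 54278 μs.
End-to-end = 54800 μs.

54800 μs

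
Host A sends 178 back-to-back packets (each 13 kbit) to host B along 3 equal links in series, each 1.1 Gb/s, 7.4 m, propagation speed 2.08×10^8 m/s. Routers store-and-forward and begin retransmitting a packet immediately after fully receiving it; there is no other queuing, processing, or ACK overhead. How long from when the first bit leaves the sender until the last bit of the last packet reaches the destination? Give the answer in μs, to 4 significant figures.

2127 μs

Per-hop transmission t_tx = L/R = 13000/1100000000 = 11.8182 μs.
Per-hop propagation t_prop = 7.4/208000000 = 0.0355769 μs.
Pipeline fill: first packet needs 3·t_tx to clear all hops; remaining 177 packets each add one t_tx.
Total = (3+178-1)·t_tx + 3·t_prop = 180·11.8182 + 3·0.0355769 = 2127 μs.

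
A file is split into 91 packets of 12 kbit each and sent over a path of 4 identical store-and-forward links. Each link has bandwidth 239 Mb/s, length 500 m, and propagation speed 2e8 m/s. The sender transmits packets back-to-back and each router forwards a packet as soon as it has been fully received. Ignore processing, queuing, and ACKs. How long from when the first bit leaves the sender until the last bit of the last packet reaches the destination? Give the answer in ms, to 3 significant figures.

Per-hop transmission t_tx = L/R = 12000/239000000 = 0.0502092 ms.
Per-hop propagation t_prop = 500/200000000 = 0.0025 ms.
Pipeline fill: first packet needs 4·t_tx to clear all hops; remaining 90 packets each add one t_tx.
Total = (4+91-1)·t_tx + 4·t_prop = 94·0.0502092 + 4·0.0025 = 4.73 ms.

4.73 ms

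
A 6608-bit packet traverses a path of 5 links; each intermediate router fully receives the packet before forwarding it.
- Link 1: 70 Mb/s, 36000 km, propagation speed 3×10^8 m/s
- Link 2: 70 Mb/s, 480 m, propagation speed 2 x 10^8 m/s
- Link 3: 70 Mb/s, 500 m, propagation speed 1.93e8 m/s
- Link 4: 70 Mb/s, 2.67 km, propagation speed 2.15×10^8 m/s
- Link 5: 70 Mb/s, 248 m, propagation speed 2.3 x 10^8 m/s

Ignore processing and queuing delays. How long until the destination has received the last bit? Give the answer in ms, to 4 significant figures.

Transmission delay per hop = L/R = 6608/70000000 = 0.0944 ms; 5 hops → 0.472 ms.
Propagation delays (d/s per hop): 120, 0.0024, 0.00259067, 0.0124186, 0.00107826 ms; sum = 120.018 ms.
End-to-end = 120.5 ms.

120.5 ms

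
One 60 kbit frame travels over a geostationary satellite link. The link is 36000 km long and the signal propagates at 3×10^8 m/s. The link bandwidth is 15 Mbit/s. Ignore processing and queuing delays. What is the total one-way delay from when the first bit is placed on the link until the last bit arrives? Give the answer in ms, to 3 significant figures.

124 ms

L = 60000 bits.
Transmission delay = L/R = 60000 / 15000000 = 4 ms.
Propagation delay = d/s = 36000000 m / 300000000 m/s = 120 ms.
Total = 124 ms.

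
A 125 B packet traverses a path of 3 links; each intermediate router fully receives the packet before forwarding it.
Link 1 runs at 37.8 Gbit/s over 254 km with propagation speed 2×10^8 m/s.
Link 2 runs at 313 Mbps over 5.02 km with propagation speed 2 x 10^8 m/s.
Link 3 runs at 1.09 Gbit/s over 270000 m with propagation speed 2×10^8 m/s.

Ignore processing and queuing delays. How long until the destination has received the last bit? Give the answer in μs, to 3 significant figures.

L = 125 × 8 = 1000 bits.
Transmission delays (L/R per hop): 0.026455, 3.19489, 0.917431 μs; sum = 4.13877 μs.
Propagation delays (d/s per hop): 1270, 25.1, 1350 μs; sum = 2645.1 μs.
End-to-end = 2650 μs.

2650 μs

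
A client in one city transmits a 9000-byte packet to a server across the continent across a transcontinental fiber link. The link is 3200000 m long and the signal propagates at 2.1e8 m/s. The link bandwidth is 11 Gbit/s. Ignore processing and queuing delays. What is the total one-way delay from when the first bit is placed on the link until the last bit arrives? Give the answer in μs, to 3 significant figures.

L = 9000 × 8 = 72000 bits.
Transmission delay = L/R = 72000 / 11000000000 = 6.54545 μs.
Propagation delay = d/s = 3200000 m / 210000000 m/s = 15238.1 μs.
Total = 15200 μs.

15200 μs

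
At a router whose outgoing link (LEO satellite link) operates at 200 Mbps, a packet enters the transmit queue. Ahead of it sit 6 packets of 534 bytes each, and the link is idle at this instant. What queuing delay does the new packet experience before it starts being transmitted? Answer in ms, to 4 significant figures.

0.1282 ms

Each queued packet: L/R = 4272/200000000 = 0.02136 ms.
6 queued → 0.12816 ms.
Queuing delay = 0.1282 ms.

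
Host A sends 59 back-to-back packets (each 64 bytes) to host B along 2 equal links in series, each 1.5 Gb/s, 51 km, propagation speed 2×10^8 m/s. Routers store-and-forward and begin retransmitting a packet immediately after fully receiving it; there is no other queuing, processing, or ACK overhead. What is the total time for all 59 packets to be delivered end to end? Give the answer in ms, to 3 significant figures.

0.530 ms

Per-hop transmission t_tx = L/R = 512/1500000000 = 0.000341333 ms.
Per-hop propagation t_prop = 51000/200000000 = 0.255 ms.
Pipeline fill: first packet needs 2·t_tx to clear all hops; remaining 58 packets each add one t_tx.
Total = (2+59-1)·t_tx + 2·t_prop = 60·0.000341333 + 2·0.255 = 0.530 ms.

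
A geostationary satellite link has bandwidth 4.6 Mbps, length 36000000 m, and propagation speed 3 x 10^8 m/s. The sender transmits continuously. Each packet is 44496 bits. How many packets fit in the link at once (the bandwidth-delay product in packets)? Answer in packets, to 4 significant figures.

Propagation delay = 36000000 / 300000000 = 0.12 s.
BDP = R × t_prop = 4600000 × 0.12 = 552000 bits.
In packets of 44496 bits: 12.41 packets.

12.41 packets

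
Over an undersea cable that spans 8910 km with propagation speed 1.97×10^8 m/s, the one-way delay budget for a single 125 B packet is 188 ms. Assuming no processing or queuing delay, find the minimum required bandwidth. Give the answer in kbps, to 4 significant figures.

7.004 kbps

L = 1000 bits.
Propagation delay = 8910000 / 197000000 = 45.2284 ms.
Transmission budget = 188 − 45.2284 = 142.772 ms.
R ≥ L / t_tx = 1000 bits / 0.142772 s = 7.004 kbps.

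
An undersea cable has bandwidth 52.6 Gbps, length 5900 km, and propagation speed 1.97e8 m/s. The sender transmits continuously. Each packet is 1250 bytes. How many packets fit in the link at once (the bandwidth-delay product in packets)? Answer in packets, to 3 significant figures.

158000 packets

Propagation delay = 5900000 / 197000000 = 0.0299492 s.
BDP = R × t_prop = 52600000000 × 0.0299492 = 1575330000 bits.
In packets of 10000 bits: 158000 packets.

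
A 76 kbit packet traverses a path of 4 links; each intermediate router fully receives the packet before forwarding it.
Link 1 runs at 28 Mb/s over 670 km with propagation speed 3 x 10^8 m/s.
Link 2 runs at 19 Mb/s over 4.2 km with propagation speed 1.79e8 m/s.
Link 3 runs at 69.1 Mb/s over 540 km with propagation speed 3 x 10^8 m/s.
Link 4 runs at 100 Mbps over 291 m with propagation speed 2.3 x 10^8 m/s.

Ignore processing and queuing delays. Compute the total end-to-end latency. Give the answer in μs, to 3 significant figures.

L = 76000 bits.
Transmission delays (L/R per hop): 2714.29, 4000, 1099.86, 760 μs; sum = 8574.14 μs.
Propagation delays (d/s per hop): 2233.33, 23.4637, 1800, 1.26522 μs; sum = 4058.06 μs.
End-to-end = 12600 μs.

12600 μs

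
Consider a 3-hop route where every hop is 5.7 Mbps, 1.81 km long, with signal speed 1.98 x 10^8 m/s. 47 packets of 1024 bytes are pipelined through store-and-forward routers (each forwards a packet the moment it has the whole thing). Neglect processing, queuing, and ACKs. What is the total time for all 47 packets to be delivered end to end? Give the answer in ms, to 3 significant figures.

70.4 ms

Per-hop transmission t_tx = L/R = 8192/5700000 = 1.43719 ms.
Per-hop propagation t_prop = 1810/198000000 = 0.00914141 ms.
Pipeline fill: first packet needs 3·t_tx to clear all hops; remaining 46 packets each add one t_tx.
Total = (3+47-1)·t_tx + 3·t_prop = 49·1.43719 + 3·0.00914141 = 70.4 ms.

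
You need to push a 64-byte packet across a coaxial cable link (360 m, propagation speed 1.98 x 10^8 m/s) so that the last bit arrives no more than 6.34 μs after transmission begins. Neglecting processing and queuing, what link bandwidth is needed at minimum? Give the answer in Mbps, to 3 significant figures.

L = 512 bits.
Propagation delay = 360 / 198000000 = 1.81818 μs.
Transmission budget = 6.34 − 1.81818 = 4.52182 μs.
R ≥ L / t_tx = 512 bits / 4.52182e-06 s = 113 Mbps.

113 Mbps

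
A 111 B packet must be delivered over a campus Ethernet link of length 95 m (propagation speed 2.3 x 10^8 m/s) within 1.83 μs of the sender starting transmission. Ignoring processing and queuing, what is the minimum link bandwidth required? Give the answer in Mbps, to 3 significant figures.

L = 888 bits.
Propagation delay = 95 / 2.3e+08 = 0.413043 μs.
Transmission budget = 1.83 − 0.413043 = 1.41696 μs.
R ≥ L / t_tx = 888 bits / 1.41696e-06 s = 627 Mbps.

627 Mbps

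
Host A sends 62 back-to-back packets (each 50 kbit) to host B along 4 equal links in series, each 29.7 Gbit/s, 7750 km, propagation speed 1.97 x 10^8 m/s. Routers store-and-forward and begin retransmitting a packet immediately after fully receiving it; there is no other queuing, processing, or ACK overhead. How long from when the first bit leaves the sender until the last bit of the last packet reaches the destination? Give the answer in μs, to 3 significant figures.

Per-hop transmission t_tx = L/R = 50000/29700000000 = 1.6835 μs.
Per-hop propagation t_prop = 7750000/197000000 = 39340.1 μs.
Pipeline fill: first packet needs 4·t_tx to clear all hops; remaining 61 packets each add one t_tx.
Total = (4+62-1)·t_tx + 4·t_prop = 65·1.6835 + 4·39340.1 = 157000 μs.

157000 μs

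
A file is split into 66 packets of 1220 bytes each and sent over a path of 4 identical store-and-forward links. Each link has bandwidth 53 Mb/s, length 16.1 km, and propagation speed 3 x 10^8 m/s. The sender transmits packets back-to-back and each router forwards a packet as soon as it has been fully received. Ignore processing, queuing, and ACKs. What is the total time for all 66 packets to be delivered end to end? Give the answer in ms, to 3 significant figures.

Per-hop transmission t_tx = L/R = 9760/53000000 = 0.184151 ms.
Per-hop propagation t_prop = 16100/300000000 = 0.0536667 ms.
Pipeline fill: first packet needs 4·t_tx to clear all hops; remaining 65 packets each add one t_tx.
Total = (4+66-1)·t_tx + 4·t_prop = 69·0.184151 + 4·0.0536667 = 12.9 ms.

12.9 ms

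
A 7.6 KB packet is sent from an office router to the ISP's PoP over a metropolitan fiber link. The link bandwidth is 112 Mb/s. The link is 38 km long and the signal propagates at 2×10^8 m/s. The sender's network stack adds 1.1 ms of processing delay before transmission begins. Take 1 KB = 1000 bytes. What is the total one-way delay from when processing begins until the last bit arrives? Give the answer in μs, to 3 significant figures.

L = 60800 bits.
Transmission delay = L/R = 60800 / 112000000 = 542.857 μs.
Propagation delay = d/s = 38000 m / 200000000 m/s = 190 μs.
Plus processing delay 1.1 ms = 1100 μs.
Total = 1830 μs.

1830 μs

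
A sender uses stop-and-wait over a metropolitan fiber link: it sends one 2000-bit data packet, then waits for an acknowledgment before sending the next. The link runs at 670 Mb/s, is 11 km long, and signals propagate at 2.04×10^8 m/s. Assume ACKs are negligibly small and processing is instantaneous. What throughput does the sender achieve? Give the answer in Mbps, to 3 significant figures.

18.0 Mbps

t_tx = L/R = 2000/670000000 = 2.98507e-06 s.
t_prop = 11000/204000000 = 5.39216e-05 s; RTT = 0.000107843 s.
Cycle = t_tx + RTT = 0.000110828 s.
Throughput = L / cycle = 2000 / 0.000110828 = 18.0 Mbps.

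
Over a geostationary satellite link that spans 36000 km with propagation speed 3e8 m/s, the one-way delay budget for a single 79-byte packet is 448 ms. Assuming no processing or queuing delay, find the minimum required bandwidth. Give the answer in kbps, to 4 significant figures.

1.927 kbps

L = 632 bits.
Propagation delay = 36000000 / 300000000 = 120 ms.
Transmission budget = 448 − 120 = 328 ms.
R ≥ L / t_tx = 632 bits / 0.328 s = 1.927 kbps.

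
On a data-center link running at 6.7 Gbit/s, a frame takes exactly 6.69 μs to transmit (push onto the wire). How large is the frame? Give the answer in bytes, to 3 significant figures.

L = R × t_tx = 6700000000 b/s × 6.69e-06 s = 44823 bits.
In bytes: 44823 / 8 = 5600 bytes.

5600 bytes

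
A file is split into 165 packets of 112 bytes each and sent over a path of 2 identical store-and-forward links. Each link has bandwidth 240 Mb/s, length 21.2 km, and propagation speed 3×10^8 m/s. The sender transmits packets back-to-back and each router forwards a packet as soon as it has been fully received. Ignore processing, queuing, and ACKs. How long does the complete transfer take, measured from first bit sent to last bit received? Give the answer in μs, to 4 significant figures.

Per-hop transmission t_tx = L/R = 896/240000000 = 3.73333 μs.
Per-hop propagation t_prop = 21200/300000000 = 70.6667 μs.
Pipeline fill: first packet needs 2·t_tx to clear all hops; remaining 164 packets each add one t_tx.
Total = (2+165-1)·t_tx + 2·t_prop = 166·3.73333 + 2·70.6667 = 761.1 μs.

761.1 μs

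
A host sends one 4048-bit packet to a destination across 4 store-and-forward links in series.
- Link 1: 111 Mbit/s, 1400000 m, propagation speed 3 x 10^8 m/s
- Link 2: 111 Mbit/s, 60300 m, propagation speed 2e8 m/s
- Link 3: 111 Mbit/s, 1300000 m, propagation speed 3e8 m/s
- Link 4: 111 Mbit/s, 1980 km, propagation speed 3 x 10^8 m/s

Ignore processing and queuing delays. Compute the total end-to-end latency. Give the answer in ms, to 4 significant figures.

16.05 ms

Transmission delay per hop = L/R = 4048/111000000 = 0.0364685 ms; 4 hops → 0.145874 ms.
Propagation delays (d/s per hop): 4.66667, 0.3015, 4.33333, 6.6 ms; sum = 15.9015 ms.
End-to-end = 16.05 ms.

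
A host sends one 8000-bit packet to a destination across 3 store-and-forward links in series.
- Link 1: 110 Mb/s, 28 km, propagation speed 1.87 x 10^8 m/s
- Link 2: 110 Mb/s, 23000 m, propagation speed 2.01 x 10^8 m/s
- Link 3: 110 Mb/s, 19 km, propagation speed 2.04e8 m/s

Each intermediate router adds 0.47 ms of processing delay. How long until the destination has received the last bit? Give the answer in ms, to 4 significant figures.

1.515 ms

Transmission delay per hop = L/R = 8000/110000000 = 0.0727273 ms; 3 hops → 0.218182 ms.
Propagation delays (d/s per hop): 0.149733, 0.114428, 0.0931373 ms; sum = 0.357298 ms.
Processing at 2 router(s): 2 × 0.47 ms = 0.94 ms.
End-to-end = 1.515 ms.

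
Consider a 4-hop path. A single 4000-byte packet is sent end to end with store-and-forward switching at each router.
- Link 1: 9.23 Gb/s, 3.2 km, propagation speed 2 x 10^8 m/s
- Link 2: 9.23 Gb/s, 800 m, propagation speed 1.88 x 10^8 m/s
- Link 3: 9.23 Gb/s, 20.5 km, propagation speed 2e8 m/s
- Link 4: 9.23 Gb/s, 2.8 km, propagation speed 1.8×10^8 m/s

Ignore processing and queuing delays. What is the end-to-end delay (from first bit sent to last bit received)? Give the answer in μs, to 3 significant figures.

L = 4000 × 8 = 32000 bits.
Transmission delay per hop = L/R = 32000/9230000000 = 3.46696 μs; 4 hops → 13.8678 μs.
Propagation delays (d/s per hop): 16, 4.25532, 102.5, 15.5556 μs; sum = 138.311 μs.
End-to-end = 152 μs.

152 μs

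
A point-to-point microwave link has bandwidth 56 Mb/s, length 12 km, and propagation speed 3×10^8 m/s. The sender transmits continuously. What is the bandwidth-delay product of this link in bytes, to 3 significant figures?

Propagation delay = 12000 / 300000000 = 4e-05 s.
BDP = R × t_prop = 56000000 × 4e-05 = 2240 bits.
In bytes: 2240/8 = 280 bytes.

280 bytes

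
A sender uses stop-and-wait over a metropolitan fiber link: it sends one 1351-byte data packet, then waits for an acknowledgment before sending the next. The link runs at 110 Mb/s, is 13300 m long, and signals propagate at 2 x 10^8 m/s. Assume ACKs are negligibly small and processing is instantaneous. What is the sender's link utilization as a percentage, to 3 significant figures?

t_tx = L/R = 10808/110000000 = 9.82545e-05 s.
t_prop = 13300/200000000 = 6.65e-05 s; RTT = 0.000133 s.
Cycle = t_tx + RTT = 0.000231255 s.
Utilization = t_tx / cycle = 9.82545e-05/0.000231255 = 42.5 %.

42.5 %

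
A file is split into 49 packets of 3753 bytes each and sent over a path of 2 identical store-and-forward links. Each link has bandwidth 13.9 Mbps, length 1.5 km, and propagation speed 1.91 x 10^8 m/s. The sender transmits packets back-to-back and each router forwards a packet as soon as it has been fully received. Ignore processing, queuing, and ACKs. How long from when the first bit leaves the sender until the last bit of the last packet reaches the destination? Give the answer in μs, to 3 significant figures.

Per-hop transmission t_tx = L/R = 30024/13900000 = 2160 μs.
Per-hop propagation t_prop = 1500/191000000 = 7.8534 μs.
Pipeline fill: first packet needs 2·t_tx to clear all hops; remaining 48 packets each add one t_tx.
Total = (2+49-1)·t_tx + 2·t_prop = 50·2160 + 2·7.8534 = 108000 μs.

108000 μs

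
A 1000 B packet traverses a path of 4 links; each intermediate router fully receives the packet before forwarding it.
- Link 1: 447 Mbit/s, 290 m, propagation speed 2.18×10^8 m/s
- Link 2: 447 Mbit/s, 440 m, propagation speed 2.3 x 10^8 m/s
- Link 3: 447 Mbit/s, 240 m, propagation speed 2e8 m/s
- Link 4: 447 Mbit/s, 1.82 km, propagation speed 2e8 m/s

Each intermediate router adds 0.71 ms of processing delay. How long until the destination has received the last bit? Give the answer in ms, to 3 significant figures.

2.22 ms

L = 1000 × 8 = 8000 bits.
Transmission delay per hop = L/R = 8000/447000000 = 0.0178971 ms; 4 hops → 0.0715884 ms.
Propagation delays (d/s per hop): 0.00133028, 0.00191304, 0.0012, 0.0091 ms; sum = 0.0135433 ms.
Processing at 3 router(s): 3 × 0.71 ms = 2.13 ms.
End-to-end = 2.22 ms.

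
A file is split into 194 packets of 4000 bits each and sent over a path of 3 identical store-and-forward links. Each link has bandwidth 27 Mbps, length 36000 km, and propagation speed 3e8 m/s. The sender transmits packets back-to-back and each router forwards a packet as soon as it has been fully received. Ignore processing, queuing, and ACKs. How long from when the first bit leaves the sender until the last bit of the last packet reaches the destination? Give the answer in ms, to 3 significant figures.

Per-hop transmission t_tx = L/R = 4000/27000000 = 0.148148 ms.
Per-hop propagation t_prop = 36000000/300000000 = 120 ms.
Pipeline fill: first packet needs 3·t_tx to clear all hops; remaining 193 packets each add one t_tx.
Total = (3+194-1)·t_tx + 3·t_prop = 196·0.148148 + 3·120 = 389 ms.

389 ms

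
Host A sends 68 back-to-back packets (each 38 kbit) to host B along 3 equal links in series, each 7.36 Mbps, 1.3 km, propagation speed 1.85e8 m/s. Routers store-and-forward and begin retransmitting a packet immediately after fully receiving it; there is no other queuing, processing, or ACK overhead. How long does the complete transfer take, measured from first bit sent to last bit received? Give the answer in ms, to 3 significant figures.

Per-hop transmission t_tx = L/R = 38000/7360000 = 5.16304 ms.
Per-hop propagation t_prop = 1300/185000000 = 0.00702703 ms.
Pipeline fill: first packet needs 3·t_tx to clear all hops; remaining 67 packets each add one t_tx.
Total = (3+68-1)·t_tx + 3·t_prop = 70·5.16304 + 3·0.00702703 = 361 ms.

361 ms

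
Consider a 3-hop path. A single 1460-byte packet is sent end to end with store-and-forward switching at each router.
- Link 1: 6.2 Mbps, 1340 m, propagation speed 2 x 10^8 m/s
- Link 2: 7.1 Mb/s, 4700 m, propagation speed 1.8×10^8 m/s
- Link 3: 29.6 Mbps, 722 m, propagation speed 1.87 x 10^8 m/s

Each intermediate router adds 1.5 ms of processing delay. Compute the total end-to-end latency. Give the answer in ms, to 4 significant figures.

L = 1460 × 8 = 11680 bits.
Transmission delays (L/R per hop): 1.88387, 1.64507, 0.394595 ms; sum = 3.92354 ms.
Propagation delays (d/s per hop): 0.0067, 0.0261111, 0.00386096 ms; sum = 0.0366721 ms.
Processing at 2 router(s): 2 × 1.5 ms = 3 ms.
End-to-end = 6.960 ms.

6.960 ms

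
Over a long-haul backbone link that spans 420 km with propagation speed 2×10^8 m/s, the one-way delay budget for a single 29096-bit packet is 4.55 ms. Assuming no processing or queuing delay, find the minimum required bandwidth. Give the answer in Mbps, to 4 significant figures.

Propagation delay = 420000 / 200000000 = 2.1 ms.
Transmission budget = 4.55 − 2.1 = 2.45 ms.
R ≥ L / t_tx = 29096 bits / 0.00245 s = 11.88 Mbps.

11.88 Mbps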